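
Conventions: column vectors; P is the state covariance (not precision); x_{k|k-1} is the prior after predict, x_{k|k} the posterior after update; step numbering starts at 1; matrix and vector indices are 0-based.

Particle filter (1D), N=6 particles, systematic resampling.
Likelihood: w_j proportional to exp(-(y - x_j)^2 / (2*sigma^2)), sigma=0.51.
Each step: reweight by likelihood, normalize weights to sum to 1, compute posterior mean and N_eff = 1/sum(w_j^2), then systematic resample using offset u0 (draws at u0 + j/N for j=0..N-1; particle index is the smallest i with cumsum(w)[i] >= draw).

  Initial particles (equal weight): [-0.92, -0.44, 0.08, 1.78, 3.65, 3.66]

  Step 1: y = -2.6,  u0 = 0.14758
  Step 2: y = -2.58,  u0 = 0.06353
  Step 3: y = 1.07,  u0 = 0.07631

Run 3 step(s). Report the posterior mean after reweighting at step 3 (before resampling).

post_mean = -0.9200

step 1: w=[0.9717, 0.0281, 0.0002, 0.0000, 0.0000, 0.0000]  mean=-0.9063  Neff=1.0583  idx=[0, 0, 0, 0, 0, 1]
step 2: w=[0.1988, 0.1988, 0.1988, 0.1988, 0.1988, 0.0060]  mean=-0.9171  Neff=5.0593  idx=[0, 1, 1, 2, 3, 4]
step 3: w=[0.1667, 0.1667, 0.1667, 0.1667, 0.1667, 0.1667]  mean=-0.9200  Neff=6.0000  idx=[0, 1, 2, 3, 4, 5]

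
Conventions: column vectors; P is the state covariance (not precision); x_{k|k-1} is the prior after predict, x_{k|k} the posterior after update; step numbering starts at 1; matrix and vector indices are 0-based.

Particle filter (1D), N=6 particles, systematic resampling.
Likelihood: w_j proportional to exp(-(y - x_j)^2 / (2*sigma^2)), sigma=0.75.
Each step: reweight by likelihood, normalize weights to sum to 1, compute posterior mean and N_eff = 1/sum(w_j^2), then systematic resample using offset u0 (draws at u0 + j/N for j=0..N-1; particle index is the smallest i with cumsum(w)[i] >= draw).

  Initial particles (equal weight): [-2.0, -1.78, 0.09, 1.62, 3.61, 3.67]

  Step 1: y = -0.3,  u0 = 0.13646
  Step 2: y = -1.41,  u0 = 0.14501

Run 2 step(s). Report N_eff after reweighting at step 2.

step 1: w=[0.0678, 0.1262, 0.7726, 0.0334, 0.0000, 0.0000]  mean=-0.2366  Neff=1.6166  idx=[1, 2, 2, 2, 2, 3]
step 2: w=[0.6205, 0.0948, 0.0948, 0.0948, 0.0948, 0.0002]  mean=-1.0699  Neff=2.3756  idx=[0, 0, 0, 1, 3, 4]

N_eff = 2.3756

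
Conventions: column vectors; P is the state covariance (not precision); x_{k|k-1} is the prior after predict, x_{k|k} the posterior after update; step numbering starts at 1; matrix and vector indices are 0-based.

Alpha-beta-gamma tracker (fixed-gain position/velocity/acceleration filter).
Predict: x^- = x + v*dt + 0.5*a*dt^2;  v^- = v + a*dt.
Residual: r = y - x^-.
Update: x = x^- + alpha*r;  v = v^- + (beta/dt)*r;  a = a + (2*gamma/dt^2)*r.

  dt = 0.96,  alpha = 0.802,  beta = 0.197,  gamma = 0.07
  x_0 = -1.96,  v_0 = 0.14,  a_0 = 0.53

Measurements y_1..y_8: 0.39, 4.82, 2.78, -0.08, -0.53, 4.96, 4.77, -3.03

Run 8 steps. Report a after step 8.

step 1: x_pred=-1.5814  r=1.9714  x^+=-0.0003  v^+=1.0533  a^+=0.8295
step 2: x_pred=1.3931  r=3.4269  x^+=4.1415  v^+=2.5529  a^+=1.3501
step 3: x_pred=7.2143  r=-4.4343  x^+=3.6580  v^+=2.9390  a^+=0.6764
step 4: x_pred=6.7911  r=-6.8711  x^+=1.2805  v^+=2.1783  a^+=-0.3674
step 5: x_pred=3.2024  r=-3.7324  x^+=0.2090  v^+=1.0597  a^+=-0.9343
step 6: x_pred=0.7958  r=4.1642  x^+=4.1355  v^+=1.0173  a^+=-0.3018
step 7: x_pred=4.9731  r=-0.2031  x^+=4.8102  v^+=0.6859  a^+=-0.3326
step 8: x_pred=5.3154  r=-8.3454  x^+=-1.3776  v^+=-1.3459  a^+=-1.6004

a_post = -1.6004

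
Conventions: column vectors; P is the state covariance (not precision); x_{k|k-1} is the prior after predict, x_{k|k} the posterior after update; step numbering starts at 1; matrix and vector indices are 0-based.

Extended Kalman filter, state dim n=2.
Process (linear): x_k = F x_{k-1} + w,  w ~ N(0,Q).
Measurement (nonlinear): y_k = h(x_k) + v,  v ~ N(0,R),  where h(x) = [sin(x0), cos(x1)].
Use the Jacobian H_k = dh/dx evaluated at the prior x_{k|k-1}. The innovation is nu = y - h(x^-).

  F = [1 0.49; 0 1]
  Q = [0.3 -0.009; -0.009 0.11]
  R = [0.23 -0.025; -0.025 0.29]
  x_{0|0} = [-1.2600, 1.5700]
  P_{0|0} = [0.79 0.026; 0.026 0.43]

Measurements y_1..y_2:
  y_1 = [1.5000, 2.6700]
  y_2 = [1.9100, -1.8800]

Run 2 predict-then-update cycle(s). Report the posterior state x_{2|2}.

x_post = [1.6959, -0.0434]

step 1: x^-=[-0.4907, 1.5700]  P^-=[1.2187 0.2277; 0.2277 0.5400]  H_jac=[0.8820 0.0000; 0.0000 -1.0000]  S=[1.1781 -0.2258; -0.2258 0.8300]  K=[0.9072 -0.0275; 0.0483 -0.6375]  nu=[1.9712, 2.6692]  x^+=[1.2241, -0.0364]  P^+=[0.2373 0.0307; 0.0307 0.1861]
step 2: x^-=[1.2063, -0.0364]  P^-=[0.6121 0.1128; 0.1128 0.2961]  H_jac=[0.3565 0.0000; 0.0000 0.0364]  S=[0.3078 -0.0235; -0.0235 0.2904]  K=[0.7144 0.0720; 0.1344 0.0480]  nu=[0.9757, -2.8793]  x^+=[1.6959, -0.0434]  P^+=[0.4559 0.0833; 0.0833 0.2902]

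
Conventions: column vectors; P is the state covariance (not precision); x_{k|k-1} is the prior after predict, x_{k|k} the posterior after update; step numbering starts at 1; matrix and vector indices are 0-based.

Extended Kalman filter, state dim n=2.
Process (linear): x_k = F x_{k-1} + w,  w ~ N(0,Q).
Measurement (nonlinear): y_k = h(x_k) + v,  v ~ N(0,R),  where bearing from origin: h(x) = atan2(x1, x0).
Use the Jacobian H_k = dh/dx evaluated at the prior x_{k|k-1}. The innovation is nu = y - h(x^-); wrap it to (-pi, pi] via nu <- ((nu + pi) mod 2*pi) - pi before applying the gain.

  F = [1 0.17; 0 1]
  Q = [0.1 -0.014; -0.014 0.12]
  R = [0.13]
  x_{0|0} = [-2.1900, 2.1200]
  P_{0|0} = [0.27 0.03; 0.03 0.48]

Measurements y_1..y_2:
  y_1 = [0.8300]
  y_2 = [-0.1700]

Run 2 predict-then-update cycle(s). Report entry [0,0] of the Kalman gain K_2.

step 1: x^-=[-1.8296, 2.1200]  P^-=[0.3941 0.0976; 0.0976 0.6000]  H_jac=[-0.2703 -0.2333]  S=[0.2038]  K=[-0.6346; -0.8165]  nu=[-1.4528]  x^+=[-0.9077, 3.3062]  P^+=[0.3120 -0.0080; -0.0080 0.4642]
step 2: x^-=[-0.3457, 3.3062]  P^-=[0.4227 0.0569; 0.0569 0.5842]  H_jac=[-0.2992 -0.0313]  S=[0.1695]  K=[-0.7568; -0.2083]  nu=[-1.8450]  x^+=[1.0506, 3.6905]  P^+=[0.3257 0.0302; 0.0302 0.5768]

K[0,0] = -0.7568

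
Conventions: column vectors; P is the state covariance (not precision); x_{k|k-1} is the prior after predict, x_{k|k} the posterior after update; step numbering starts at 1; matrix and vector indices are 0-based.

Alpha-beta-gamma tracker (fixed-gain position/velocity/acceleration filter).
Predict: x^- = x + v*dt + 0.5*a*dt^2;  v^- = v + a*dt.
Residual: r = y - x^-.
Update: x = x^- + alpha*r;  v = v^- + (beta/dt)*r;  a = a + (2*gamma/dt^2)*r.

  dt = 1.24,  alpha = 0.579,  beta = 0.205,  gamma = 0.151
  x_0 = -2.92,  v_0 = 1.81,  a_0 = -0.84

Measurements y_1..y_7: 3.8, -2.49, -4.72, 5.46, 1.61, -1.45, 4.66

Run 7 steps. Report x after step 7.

x_post = 2.2463

step 1: x_pred=-1.3214  r=5.1214  x^+=1.6439  v^+=1.6151  a^+=0.1659
step 2: x_pred=3.7741  r=-6.2641  x^+=0.1472  v^+=0.7852  a^+=-1.0644
step 3: x_pred=0.3025  r=-5.0225  x^+=-2.6055  v^+=-1.3651  a^+=-2.0509
step 4: x_pred=-5.8749  r=11.3349  x^+=0.6880  v^+=-2.0343  a^+=0.1754
step 5: x_pred=-1.6997  r=3.3097  x^+=0.2166  v^+=-1.2696  a^+=0.8254
step 6: x_pred=-0.7231  r=-0.7269  x^+=-1.1440  v^+=-0.3663  a^+=0.6827
step 7: x_pred=-1.0733  r=5.7333  x^+=2.2463  v^+=1.4281  a^+=1.8087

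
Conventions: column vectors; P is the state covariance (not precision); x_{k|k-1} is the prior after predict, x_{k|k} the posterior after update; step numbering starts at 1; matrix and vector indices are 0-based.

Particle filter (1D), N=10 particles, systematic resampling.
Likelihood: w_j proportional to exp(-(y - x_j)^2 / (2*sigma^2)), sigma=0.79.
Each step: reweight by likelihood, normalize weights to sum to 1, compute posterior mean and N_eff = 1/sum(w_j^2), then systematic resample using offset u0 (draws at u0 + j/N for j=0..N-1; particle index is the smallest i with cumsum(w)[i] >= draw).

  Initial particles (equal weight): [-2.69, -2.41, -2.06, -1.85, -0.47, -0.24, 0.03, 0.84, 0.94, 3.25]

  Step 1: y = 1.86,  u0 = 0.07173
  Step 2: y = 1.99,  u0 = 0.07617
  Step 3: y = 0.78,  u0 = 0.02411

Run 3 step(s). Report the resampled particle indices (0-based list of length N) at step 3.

step 1: w=[0.0000, 0.0000, 0.0000, 0.0000, 0.0102, 0.0231, 0.0540, 0.3434, 0.4012, 0.1681]  mean=1.2031  Neff=3.2189  idx=[6, 7, 7, 7, 8, 8, 8, 8, 9, 9]
step 2: w=[0.0140, 0.1050, 0.1050, 0.1050, 0.1253, 0.1253, 0.1253, 0.1253, 0.0849, 0.0849]  mean=1.2882  Neff=9.0508  idx=[1, 2, 3, 4, 5, 5, 6, 7, 8, 9]
step 3: w=[0.1261, 0.1261, 0.1261, 0.1239, 0.1239, 0.1239, 0.1239, 0.1239, 0.0010, 0.0010]  mean=0.9066  Neff=8.0299  idx=[0, 0, 1, 2, 3, 4, 4, 5, 6, 7]

resampled_idx = [0, 0, 1, 2, 3, 4, 4, 5, 6, 7]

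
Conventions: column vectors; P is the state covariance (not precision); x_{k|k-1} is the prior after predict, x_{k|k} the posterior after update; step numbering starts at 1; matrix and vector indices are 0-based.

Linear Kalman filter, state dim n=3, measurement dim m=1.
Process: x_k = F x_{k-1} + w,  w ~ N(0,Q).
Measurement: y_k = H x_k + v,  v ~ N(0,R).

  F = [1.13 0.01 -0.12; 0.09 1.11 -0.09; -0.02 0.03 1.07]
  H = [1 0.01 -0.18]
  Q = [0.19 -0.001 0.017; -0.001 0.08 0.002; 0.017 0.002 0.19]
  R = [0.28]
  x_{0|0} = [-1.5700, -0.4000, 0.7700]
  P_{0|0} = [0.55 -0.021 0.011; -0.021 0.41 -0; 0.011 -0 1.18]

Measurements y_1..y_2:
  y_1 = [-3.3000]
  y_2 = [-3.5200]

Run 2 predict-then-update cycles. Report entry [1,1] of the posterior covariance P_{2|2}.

step 1: x^-=[-1.8705, -0.6546, 0.8433]  P^-=[0.9059 0.0446 -0.1342; 0.0446 0.5948 -0.0975; -0.1342 -0.0975 1.5411]  S=[1.2854]  K=[0.7239; 0.0530; -0.3210]  nu=[-1.2712]  x^+=[-2.7907, -0.7220, 1.2513]  P^+=[0.2323 -0.0047 0.1645; -0.0047 0.5912 -0.0756; 0.1645 -0.0756 1.4087]
step 2: x^-=[-3.3108, -1.1652, 1.3730]  P^-=[0.4625 0.0302 0.0296; 0.0302 0.8332 -0.1878; 0.0296 -0.1878 1.7916]  S=[0.7912]  K=[0.5782; 0.0914; -0.3725]  nu=[0.0496]  x^+=[-3.2821, -1.1606, 1.3546]  P^+=[0.1980 -0.0116 0.2000; -0.0116 0.8266 -0.1608; 0.2000 -0.1608 1.6817]

P_post[1,1] = 0.8266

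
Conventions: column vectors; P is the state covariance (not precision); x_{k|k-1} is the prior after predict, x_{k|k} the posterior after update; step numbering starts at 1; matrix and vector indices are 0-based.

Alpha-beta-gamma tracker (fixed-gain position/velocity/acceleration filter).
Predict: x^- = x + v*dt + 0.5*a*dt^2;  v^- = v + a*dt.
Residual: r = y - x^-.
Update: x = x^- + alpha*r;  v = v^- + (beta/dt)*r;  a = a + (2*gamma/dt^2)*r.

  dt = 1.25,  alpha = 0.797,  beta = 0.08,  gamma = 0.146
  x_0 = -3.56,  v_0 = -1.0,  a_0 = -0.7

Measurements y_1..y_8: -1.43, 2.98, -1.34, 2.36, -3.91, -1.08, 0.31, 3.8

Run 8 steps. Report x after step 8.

x_post = 3.2289

step 1: x_pred=-5.3569  r=3.9269  x^+=-2.2272  v^+=-1.6237  a^+=0.0339
step 2: x_pred=-4.2303  r=7.2103  x^+=1.5163  v^+=-1.1199  a^+=1.3813
step 3: x_pred=1.1956  r=-2.5356  x^+=-0.8253  v^+=0.4445  a^+=0.9075
step 4: x_pred=0.4393  r=1.9207  x^+=1.9701  v^+=1.7017  a^+=1.2664
step 5: x_pred=5.0866  r=-8.9966  x^+=-2.0837  v^+=2.7090  a^+=-0.4149
step 6: x_pred=0.9784  r=-2.0584  x^+=-0.6621  v^+=2.0586  a^+=-0.7995
step 7: x_pred=1.2865  r=-0.9765  x^+=0.5082  v^+=0.9967  a^+=-0.9820
step 8: x_pred=0.9869  r=2.8131  x^+=3.2289  v^+=-0.0508  a^+=-0.4563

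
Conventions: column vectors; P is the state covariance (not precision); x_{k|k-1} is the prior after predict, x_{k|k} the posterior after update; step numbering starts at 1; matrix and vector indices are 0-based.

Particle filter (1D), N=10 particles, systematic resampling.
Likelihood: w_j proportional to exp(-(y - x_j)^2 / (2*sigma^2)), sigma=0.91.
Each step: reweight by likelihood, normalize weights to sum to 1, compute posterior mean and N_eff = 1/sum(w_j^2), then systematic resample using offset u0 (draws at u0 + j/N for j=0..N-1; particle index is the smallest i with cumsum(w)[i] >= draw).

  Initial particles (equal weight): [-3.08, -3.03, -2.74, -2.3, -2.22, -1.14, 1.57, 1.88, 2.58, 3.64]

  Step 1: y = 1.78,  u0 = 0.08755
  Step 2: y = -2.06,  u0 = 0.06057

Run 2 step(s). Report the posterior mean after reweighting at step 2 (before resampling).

post_mean = 1.6488

step 1: w=[0.0000, 0.0000, 0.0000, 0.0000, 0.0000, 0.0021, 0.3506, 0.3579, 0.2447, 0.0446]  mean=2.0146  Neff=3.1955  idx=[6, 6, 6, 7, 7, 7, 7, 8, 8, 9]
step 2: w=[0.2511, 0.2511, 0.2511, 0.0609, 0.0609, 0.0609, 0.0609, 0.0016, 0.0016, 0.0000]  mean=1.6488  Neff=4.9030  idx=[0, 0, 1, 1, 1, 2, 2, 3, 4, 6]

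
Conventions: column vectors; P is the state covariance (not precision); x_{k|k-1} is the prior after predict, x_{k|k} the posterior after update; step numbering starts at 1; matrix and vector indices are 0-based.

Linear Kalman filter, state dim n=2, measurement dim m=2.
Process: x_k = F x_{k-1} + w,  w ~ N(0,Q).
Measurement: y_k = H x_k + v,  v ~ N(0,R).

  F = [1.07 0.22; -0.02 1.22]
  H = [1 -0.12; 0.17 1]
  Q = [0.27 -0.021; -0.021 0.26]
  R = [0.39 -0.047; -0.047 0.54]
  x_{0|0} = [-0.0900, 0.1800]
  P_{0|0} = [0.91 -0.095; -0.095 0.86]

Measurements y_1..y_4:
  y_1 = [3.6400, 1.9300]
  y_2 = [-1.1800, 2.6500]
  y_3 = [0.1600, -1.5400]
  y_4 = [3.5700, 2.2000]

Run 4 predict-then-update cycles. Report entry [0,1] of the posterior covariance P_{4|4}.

step 1: x^-=[-0.0567, 0.2214]  P^-=[1.3088 0.0668; 0.0668 1.5450]  S=[1.7050 0.0555; 0.0555 2.1455]  K=[0.7592 0.1152; -0.0933 0.7278]  nu=[3.7233, 1.7182]  x^+=[2.9678, 1.1247]  P^+=[0.2880 -0.0224; -0.0224 0.4012]
step 2: x^-=[3.4229, 1.3128]  P^-=[0.6085 0.0513; 0.0513 0.8584]  S=[0.9986 0.0037; 0.0037 1.4334]  K=[0.6028 0.1064; -0.0540 0.6051]  nu=[-4.4454, 0.7554]  x^+=[0.8234, 2.0099]  P^+=[0.2289 -0.0098; -0.0098 0.3309]
step 3: x^-=[1.3233, 2.4356]  P^-=[0.5435 0.0502; 0.0502 0.7531]  S=[0.9323 0.0042; 0.0042 1.3259]  K=[0.5760 0.1057; -0.0457 0.5746]  nu=[-0.8710, -4.2005]  x^+=[0.3775, 0.0618]  P^+=[0.2188 -0.0072; -0.0072 0.3136]
step 4: x^-=[0.4175, 0.0678]  P^-=[0.5323 0.0492; 0.0492 0.7273]  S=[0.9210 0.0044; 0.0044 1.2994]  K=[0.5711 0.1056; -0.0441 0.5663]  nu=[3.1607, 2.0612]  x^+=[2.4400, 1.0957]  P^+=[0.2170 -0.0067; -0.0067 0.3090]

P_post[0,1] = -0.0067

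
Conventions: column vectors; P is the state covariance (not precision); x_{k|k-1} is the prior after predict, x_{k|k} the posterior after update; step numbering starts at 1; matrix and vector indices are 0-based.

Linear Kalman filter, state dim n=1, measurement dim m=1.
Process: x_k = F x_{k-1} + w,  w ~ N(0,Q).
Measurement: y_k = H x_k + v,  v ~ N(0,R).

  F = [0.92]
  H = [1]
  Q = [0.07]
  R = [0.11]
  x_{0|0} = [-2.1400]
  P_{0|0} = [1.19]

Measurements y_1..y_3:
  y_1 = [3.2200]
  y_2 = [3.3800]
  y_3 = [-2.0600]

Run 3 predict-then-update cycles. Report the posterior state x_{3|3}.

x_post = [0.2118]

step 1: x^-=[-1.9688]  P^-=[1.0772]  S=[1.1872]  K=[0.9073]  nu=[5.1888]  x^+=[2.7392]  P^+=[0.0998]
step 2: x^-=[2.5201]  P^-=[0.1545]  S=[0.2645]  K=[0.5841]  nu=[0.8599]  x^+=[3.0224]  P^+=[0.0642]
step 3: x^-=[2.7806]  P^-=[0.1244]  S=[0.2344]  K=[0.5307]  nu=[-4.8406]  x^+=[0.2118]  P^+=[0.0584]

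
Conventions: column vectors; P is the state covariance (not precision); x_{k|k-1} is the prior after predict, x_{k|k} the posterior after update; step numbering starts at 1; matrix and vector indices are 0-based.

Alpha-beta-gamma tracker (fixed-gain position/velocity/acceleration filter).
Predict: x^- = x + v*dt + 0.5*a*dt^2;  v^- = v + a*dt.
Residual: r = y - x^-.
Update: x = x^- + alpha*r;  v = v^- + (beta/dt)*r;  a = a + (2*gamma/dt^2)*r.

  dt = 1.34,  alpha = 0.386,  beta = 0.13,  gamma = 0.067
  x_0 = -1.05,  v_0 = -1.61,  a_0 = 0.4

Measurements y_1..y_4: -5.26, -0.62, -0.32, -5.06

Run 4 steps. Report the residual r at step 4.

resid = -4.1068

step 1: x_pred=-2.8483  r=-2.4117  x^+=-3.7792  v^+=-1.3080  a^+=0.2200
step 2: x_pred=-5.3344  r=4.7144  x^+=-3.5146  v^+=-0.5558  a^+=0.5718
step 3: x_pred=-3.7460  r=3.4260  x^+=-2.4235  v^+=0.5429  a^+=0.8275
step 4: x_pred=-0.9532  r=-4.1068  x^+=-2.5384  v^+=1.2533  a^+=0.5210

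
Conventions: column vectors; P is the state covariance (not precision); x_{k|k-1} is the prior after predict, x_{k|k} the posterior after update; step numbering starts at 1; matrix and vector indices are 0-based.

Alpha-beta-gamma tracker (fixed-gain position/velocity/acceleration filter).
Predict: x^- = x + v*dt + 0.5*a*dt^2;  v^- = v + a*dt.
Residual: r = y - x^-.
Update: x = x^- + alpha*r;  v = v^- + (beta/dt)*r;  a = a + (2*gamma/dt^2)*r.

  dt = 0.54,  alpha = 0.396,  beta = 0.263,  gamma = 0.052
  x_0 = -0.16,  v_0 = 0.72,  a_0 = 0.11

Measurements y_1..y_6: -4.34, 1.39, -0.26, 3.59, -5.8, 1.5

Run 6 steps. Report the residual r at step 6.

step 1: x_pred=0.2448  r=-4.5848  x^+=-1.5708  v^+=-1.4536  a^+=-1.5252
step 2: x_pred=-2.5781  r=3.9681  x^+=-1.0067  v^+=-0.3446  a^+=-0.1100
step 3: x_pred=-1.2088  r=0.9488  x^+=-0.8331  v^+=0.0581  a^+=0.2284
step 4: x_pred=-0.7684  r=4.3584  x^+=0.9575  v^+=2.3042  a^+=1.7829
step 5: x_pred=2.4617  r=-8.2617  x^+=-0.8099  v^+=-0.7568  a^+=-1.1637
step 6: x_pred=-1.3883  r=2.8883  x^+=-0.2445  v^+=0.0215  a^+=-0.1336

resid = 2.8883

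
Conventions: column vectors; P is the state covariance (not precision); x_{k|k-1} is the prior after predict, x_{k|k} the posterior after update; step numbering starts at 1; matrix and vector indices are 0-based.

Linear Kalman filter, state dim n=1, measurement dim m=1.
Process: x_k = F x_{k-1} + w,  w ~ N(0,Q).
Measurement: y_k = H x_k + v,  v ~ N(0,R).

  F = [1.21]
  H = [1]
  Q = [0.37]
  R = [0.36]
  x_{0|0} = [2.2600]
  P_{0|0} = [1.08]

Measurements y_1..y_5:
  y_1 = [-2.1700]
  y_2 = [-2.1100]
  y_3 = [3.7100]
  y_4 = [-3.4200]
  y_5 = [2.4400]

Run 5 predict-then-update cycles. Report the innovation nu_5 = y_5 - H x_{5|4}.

innov = [4.3762]

step 1: x^-=[2.7346]  P^-=[1.9512]  S=[2.3112]  K=[0.8442]  nu=[-4.9046]  x^+=[-1.4061]  P^+=[0.3039]
step 2: x^-=[-1.7013]  P^-=[0.8150]  S=[1.1750]  K=[0.6936]  nu=[-0.4087]  x^+=[-1.9848]  P^+=[0.2497]
step 3: x^-=[-2.4016]  P^-=[0.7356]  S=[1.0956]  K=[0.6714]  nu=[6.1116]  x^+=[1.7018]  P^+=[0.2417]
step 4: x^-=[2.0592]  P^-=[0.7239]  S=[1.0839]  K=[0.6679]  nu=[-5.4792]  x^+=[-1.6002]  P^+=[0.2404]
step 5: x^-=[-1.9362]  P^-=[0.7220]  S=[1.0820]  K=[0.6673]  nu=[4.3762]  x^+=[0.9840]  P^+=[0.2402]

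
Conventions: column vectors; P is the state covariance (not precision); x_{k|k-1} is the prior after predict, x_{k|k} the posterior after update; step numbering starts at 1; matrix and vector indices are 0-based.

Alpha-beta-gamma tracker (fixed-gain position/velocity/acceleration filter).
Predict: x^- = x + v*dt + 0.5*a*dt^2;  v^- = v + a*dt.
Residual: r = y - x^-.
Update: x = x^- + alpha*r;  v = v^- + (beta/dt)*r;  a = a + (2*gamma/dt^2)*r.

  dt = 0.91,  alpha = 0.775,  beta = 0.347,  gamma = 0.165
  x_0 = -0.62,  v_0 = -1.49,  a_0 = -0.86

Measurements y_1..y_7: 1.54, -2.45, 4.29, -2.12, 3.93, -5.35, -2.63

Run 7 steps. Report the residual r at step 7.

step 1: x_pred=-2.3320  r=3.8720  x^+=0.6688  v^+=-0.7961  a^+=0.6830
step 2: x_pred=0.2271  r=-2.6771  x^+=-1.8477  v^+=-1.1954  a^+=-0.3838
step 3: x_pred=-3.0944  r=7.3844  x^+=2.6285  v^+=1.2711  a^+=2.5589
step 4: x_pred=4.8447  r=-6.9647  x^+=-0.5529  v^+=0.9439  a^+=-0.2166
step 5: x_pred=0.2163  r=3.7137  x^+=3.0944  v^+=2.1629  a^+=1.2633
step 6: x_pred=5.5858  r=-10.9358  x^+=-2.8895  v^+=-0.8575  a^+=-3.0946
step 7: x_pred=-4.9511  r=2.3211  x^+=-3.1522  v^+=-2.7885  a^+=-2.1696

resid = 2.3211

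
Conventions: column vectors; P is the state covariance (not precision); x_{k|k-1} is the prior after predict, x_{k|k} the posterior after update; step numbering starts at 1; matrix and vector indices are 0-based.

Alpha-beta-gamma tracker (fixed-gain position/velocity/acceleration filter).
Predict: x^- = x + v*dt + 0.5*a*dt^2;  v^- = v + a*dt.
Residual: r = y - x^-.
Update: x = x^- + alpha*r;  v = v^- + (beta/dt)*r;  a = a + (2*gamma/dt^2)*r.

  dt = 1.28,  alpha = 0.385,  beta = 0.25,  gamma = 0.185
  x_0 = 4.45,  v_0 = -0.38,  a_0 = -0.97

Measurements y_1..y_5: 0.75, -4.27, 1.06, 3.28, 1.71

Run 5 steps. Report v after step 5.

v_post = 4.7576

step 1: x_pred=3.1690  r=-2.4190  x^+=2.2377  v^+=-2.0941  a^+=-1.5163
step 2: x_pred=-1.6849  r=-2.5851  x^+=-2.6801  v^+=-4.5398  a^+=-2.1001
step 3: x_pred=-10.2115  r=11.2715  x^+=-5.8720  v^+=-5.0264  a^+=0.4454
step 4: x_pred=-11.9410  r=15.2210  x^+=-6.0809  v^+=-1.4835  a^+=3.8827
step 5: x_pred=-4.7991  r=6.5091  x^+=-2.2931  v^+=4.7576  a^+=5.3527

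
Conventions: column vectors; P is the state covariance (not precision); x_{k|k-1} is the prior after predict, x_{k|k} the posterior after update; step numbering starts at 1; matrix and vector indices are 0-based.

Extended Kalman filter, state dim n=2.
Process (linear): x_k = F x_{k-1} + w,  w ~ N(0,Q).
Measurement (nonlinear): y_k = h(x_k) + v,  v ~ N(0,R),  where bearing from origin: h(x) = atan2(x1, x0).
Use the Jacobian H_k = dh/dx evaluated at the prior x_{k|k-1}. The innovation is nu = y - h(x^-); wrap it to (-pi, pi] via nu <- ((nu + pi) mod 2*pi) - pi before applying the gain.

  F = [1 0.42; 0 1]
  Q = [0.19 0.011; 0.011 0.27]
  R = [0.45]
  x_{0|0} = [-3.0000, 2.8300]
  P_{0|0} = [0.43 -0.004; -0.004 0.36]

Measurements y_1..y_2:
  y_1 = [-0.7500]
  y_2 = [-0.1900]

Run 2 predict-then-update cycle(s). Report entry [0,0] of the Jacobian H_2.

step 1: x^-=[-1.8114, 2.8300]  P^-=[0.6801 0.1582; 0.1582 0.6300]  H_jac=[-0.2507 -0.1604]  S=[0.5217]  K=[-0.3755; -0.2698]  nu=[-2.8902]  x^+=[-0.7263, 3.6097]  P^+=[0.6066 0.1054; 0.1054 0.5920]
step 2: x^-=[0.7898, 3.6097]  P^-=[0.9895 0.3650; 0.3650 0.8620]  H_jac=[-0.2644 0.0578]  S=[0.5109]  K=[-0.4707; -0.0913]  nu=[-1.5454]  x^+=[1.5173, 3.7508]  P^+=[0.8763 0.3431; 0.3431 0.8578]

H_jac[0,0] = -0.2644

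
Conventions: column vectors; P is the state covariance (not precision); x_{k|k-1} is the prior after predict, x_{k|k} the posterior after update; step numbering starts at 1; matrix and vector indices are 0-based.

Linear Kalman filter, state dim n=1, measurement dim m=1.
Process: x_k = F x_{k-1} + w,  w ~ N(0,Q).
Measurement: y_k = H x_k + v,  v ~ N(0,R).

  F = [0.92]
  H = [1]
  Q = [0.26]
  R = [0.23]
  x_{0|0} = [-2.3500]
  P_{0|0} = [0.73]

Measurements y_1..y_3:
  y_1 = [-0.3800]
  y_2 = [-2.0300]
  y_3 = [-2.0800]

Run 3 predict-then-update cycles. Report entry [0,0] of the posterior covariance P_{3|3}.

P_post[0,0] = 0.1440

step 1: x^-=[-2.1620]  P^-=[0.8779]  S=[1.1079]  K=[0.7924]  nu=[1.7820]  x^+=[-0.7500]  P^+=[0.1823]
step 2: x^-=[-0.6900]  P^-=[0.4143]  S=[0.6443]  K=[0.6430]  nu=[-1.3400]  x^+=[-1.5516]  P^+=[0.1479]
step 3: x^-=[-1.4275]  P^-=[0.3852]  S=[0.6152]  K=[0.6261]  nu=[-0.6525]  x^+=[-1.8360]  P^+=[0.1440]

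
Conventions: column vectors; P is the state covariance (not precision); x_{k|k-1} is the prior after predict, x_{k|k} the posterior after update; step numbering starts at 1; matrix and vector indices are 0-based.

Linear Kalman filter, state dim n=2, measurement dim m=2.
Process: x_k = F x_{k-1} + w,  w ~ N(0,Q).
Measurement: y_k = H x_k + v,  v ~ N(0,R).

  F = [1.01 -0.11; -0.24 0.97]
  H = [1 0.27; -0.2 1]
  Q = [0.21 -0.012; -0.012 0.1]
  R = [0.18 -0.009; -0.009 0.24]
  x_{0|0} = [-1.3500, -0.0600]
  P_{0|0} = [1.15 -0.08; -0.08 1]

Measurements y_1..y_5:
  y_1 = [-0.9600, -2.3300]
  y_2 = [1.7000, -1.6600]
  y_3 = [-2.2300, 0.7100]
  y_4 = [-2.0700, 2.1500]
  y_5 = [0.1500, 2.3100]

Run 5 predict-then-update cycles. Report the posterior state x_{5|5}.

x_post = [-1.0405, 1.6094]

step 1: x^-=[-1.3569, 0.2658]  P^-=[1.4130 -0.4779; -0.4779 1.1444]  S=[1.4183 -0.4348; -0.4348 1.6321]  K=[0.8302 -0.2448; 0.1239 0.7927]  nu=[0.3251, -2.8672]  x^+=[-0.3849, -1.9669]  P^+=[0.1608 -0.0341; -0.0341 0.1823]
step 2: x^-=[-0.1724, -1.8155]  P^-=[0.3838 -0.1047; -0.1047 0.2967]  S=[0.5289 -0.1047; -0.1047 0.5939]  K=[0.6339 -0.1938; 0.0615 0.5456]  nu=[2.3626, 0.1210]  x^+=[1.3017, -1.6042]  P^+=[0.1233 -0.0276; -0.0276 0.1249]
step 3: x^-=[1.4912, -1.8684]  P^-=[0.3434 -0.0829; -0.0829 0.2374]  S=[0.4959 -0.0920; -0.0920 0.5244]  K=[0.6136 -0.1815; 0.0537 0.4939]  nu=[-3.2167, 2.8767]  x^+=[-1.0046, -0.6204]  P^+=[0.1189 -0.0253; -0.0253 0.1130]
step 4: x^-=[-0.9464, -0.3607]  P^-=[0.3383 -0.0783; -0.0783 0.2249]  S=[0.4924 -0.0900; -0.0900 0.5098]  K=[0.6115 -0.1784; 0.0522 0.4812]  nu=[-1.0262, 2.3214]  x^+=[-1.9880, 0.7027]  P^+=[0.1183 -0.0246; -0.0246 0.1101]
step 5: x^-=[-2.0852, 1.1588]  P^-=[0.3375 -0.0772; -0.0772 0.2219]  S=[0.4920 -0.0897; -0.0897 0.5063]  K=[0.6113 -0.1776; 0.0519 0.4779]  nu=[1.9223, 0.7342]  x^+=[-1.0405, 1.6094]  P^+=[0.1182 -0.0245; -0.0245 0.1093]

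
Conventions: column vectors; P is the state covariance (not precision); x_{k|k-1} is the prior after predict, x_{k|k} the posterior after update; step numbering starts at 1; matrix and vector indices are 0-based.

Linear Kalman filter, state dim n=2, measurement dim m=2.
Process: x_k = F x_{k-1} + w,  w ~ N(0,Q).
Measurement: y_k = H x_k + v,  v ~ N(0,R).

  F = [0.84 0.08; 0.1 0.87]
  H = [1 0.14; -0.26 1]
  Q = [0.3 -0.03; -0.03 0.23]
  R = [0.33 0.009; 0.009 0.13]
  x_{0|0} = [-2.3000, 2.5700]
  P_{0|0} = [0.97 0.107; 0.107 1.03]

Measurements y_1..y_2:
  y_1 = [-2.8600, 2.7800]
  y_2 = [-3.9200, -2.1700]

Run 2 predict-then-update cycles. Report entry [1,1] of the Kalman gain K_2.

step 1: x^-=[-1.7264, 2.0059]  P^-=[1.0054 0.2022; 0.2022 1.0379]  S=[1.4124 0.0878; 0.0878 1.1307]  K=[0.7387 -0.1097; 0.1928 0.8565]  nu=[-1.4144, 0.3252]  x^+=[-2.8069, 2.0117]  P^+=[0.2353 0.0536; 0.0536 0.1270]
step 2: x^-=[-2.1969, 1.4695]  P^-=[0.4740 0.0382; 0.0382 0.3378]  S=[0.8213 -0.0302; -0.0302 0.4800]  K=[0.5785 -0.1409; 0.1294 0.6912]  nu=[-1.9288, -4.2107]  x^+=[-2.7195, -1.6907]  P^+=[0.1847 0.0349; 0.0349 0.1001]

K[1,1] = 0.6912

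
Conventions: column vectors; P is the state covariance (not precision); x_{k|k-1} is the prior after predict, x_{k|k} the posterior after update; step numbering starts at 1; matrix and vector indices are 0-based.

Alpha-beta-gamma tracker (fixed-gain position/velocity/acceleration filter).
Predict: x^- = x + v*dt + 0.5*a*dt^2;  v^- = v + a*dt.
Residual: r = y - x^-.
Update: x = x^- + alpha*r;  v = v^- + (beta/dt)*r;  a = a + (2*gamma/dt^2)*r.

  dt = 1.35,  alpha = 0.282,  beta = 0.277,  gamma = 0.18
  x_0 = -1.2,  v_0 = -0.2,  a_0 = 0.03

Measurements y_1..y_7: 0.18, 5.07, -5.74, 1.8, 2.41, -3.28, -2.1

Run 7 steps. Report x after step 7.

x_post = -5.1188

step 1: x_pred=-1.4427  r=1.6227  x^+=-0.9851  v^+=0.1734  a^+=0.3505
step 2: x_pred=-0.4315  r=5.5015  x^+=1.1199  v^+=1.7755  a^+=1.4372
step 3: x_pred=4.8265  r=-10.5665  x^+=1.8468  v^+=1.5477  a^+=-0.6500
step 4: x_pred=3.3438  r=-1.5438  x^+=2.9085  v^+=0.3534  a^+=-0.9549
step 5: x_pred=2.5154  r=-0.1054  x^+=2.4857  v^+=-0.9573  a^+=-0.9757
step 6: x_pred=0.3041  r=-3.5841  x^+=-0.7066  v^+=-3.0100  a^+=-1.6837
step 7: x_pred=-6.3044  r=4.2044  x^+=-5.1188  v^+=-4.4204  a^+=-0.8532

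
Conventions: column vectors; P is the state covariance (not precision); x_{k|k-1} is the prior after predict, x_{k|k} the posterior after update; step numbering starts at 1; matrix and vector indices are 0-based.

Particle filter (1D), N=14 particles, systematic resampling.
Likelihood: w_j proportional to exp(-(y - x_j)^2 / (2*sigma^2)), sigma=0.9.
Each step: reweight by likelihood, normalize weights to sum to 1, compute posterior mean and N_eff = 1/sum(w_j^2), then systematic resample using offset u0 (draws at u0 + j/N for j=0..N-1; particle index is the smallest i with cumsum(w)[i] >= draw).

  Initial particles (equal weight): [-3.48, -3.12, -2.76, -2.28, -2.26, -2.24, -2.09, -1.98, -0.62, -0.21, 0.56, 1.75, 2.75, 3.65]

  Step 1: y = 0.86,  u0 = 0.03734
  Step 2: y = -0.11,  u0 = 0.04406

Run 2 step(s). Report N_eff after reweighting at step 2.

N_eff = 10.6948

step 1: w=[0.0000, 0.0000, 0.0001, 0.0009, 0.0010, 0.0011, 0.0019, 0.0028, 0.1056, 0.2014, 0.3863, 0.2504, 0.0450, 0.0033]  mean=0.6660  Neff=3.7636  idx=[8, 8, 9, 9, 10, 10, 10, 10, 10, 10, 11, 11, 11, 12]
step 2: w=[0.0990, 0.0990, 0.1156, 0.1156, 0.0881, 0.0881, 0.0881, 0.0881, 0.0881, 0.0881, 0.0137, 0.0137, 0.0137, 0.0007]  mean=0.1990  Neff=10.6948  idx=[0, 1, 1, 2, 3, 3, 4, 5, 6, 6, 7, 8, 9, 11]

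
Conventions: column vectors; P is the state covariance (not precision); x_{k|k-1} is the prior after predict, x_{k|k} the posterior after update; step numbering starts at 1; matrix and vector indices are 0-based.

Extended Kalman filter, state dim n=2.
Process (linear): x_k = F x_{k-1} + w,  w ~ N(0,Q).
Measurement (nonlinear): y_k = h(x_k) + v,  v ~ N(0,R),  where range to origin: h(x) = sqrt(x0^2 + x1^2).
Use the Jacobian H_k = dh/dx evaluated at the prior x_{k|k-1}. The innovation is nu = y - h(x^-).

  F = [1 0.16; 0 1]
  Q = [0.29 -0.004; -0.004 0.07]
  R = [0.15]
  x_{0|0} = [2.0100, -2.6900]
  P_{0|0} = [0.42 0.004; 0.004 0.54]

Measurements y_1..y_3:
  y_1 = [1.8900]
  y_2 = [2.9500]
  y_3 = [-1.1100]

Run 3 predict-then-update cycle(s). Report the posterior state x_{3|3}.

step 1: x^-=[1.5796, -2.6900]  P^-=[0.7251 0.0864; 0.0864 0.6100]  H_jac=[0.5064 -0.8623]  S=[0.7141]  K=[0.4099; -0.6754]  nu=[-1.2295]  x^+=[1.0757, -1.8596]  P^+=[0.6052 0.2841; 0.2841 0.2843]
step 2: x^-=[0.7781, -1.8596]  P^-=[0.9933 0.3255; 0.3255 0.3543]  H_jac=[0.3860 -0.9225]  S=[0.3677]  K=[0.2261; -0.5471]  nu=[0.9341]  x^+=[0.9893, -2.3707]  P^+=[0.9745 0.3710; 0.3710 0.2442]
step 3: x^-=[0.6100, -2.3707]  P^-=[1.3895 0.4061; 0.4061 0.3142]  H_jac=[0.2492 -0.9685]  S=[0.3350]  K=[-0.1404; -0.6063]  nu=[-3.5580]  x^+=[1.1095, -0.2135]  P^+=[1.3829 0.3776; 0.3776 0.1911]

x_post = [1.1095, -0.2135]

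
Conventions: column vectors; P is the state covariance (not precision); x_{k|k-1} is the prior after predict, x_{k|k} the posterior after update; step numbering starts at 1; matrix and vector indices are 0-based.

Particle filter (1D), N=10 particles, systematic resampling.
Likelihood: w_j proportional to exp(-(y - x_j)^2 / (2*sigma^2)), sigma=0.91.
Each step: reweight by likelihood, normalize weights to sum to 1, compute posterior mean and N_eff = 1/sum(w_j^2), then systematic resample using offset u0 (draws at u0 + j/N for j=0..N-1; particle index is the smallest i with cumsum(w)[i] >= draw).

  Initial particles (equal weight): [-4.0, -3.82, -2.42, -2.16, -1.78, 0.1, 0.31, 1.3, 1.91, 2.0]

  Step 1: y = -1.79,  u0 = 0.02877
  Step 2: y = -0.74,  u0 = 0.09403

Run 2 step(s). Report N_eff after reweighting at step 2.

N_eff = 7.8829

step 1: w=[0.0173, 0.0274, 0.2595, 0.3037, 0.3298, 0.0382, 0.0230, 0.0010, 0.0001, 0.0001]  mean=-2.0322  Neff=3.6851  idx=[1, 2, 2, 3, 3, 3, 4, 4, 4, 4]
step 2: w=[0.0010, 0.0545, 0.0545, 0.0887, 0.0887, 0.0887, 0.1560, 0.1560, 0.1560, 0.1560]  mean=-1.9529  Neff=7.8829  idx=[2, 3, 5, 6, 6, 7, 8, 8, 9, 9]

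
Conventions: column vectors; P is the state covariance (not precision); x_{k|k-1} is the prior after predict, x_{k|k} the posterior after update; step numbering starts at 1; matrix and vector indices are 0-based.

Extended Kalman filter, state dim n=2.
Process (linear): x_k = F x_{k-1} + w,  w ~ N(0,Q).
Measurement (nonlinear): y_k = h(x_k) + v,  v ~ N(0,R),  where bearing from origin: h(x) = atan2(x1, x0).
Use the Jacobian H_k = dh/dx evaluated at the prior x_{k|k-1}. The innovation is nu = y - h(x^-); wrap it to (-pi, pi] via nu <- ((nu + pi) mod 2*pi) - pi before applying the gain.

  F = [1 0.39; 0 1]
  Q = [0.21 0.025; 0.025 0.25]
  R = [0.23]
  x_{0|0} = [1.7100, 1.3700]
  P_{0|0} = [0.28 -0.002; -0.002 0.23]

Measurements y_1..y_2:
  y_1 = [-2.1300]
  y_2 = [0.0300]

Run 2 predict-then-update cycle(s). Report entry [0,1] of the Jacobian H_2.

step 1: x^-=[2.2443, 1.3700]  P^-=[0.5234 0.1127; 0.1127 0.4800]  H_jac=[-0.1982 0.3246]  S=[0.2866]  K=[-0.2342; 0.4657]  nu=[-2.6781]  x^+=[2.8716, 0.1229]  P^+=[0.5077 0.1440; 0.1440 0.4178]
step 2: x^-=[2.9195, 0.1229]  P^-=[0.8935 0.3319; 0.3319 0.6678]  H_jac=[-0.0144 0.3419]  S=[0.3050]  K=[0.3300; 0.7330]  nu=[-0.0121]  x^+=[2.9155, 0.1140]  P^+=[0.8603 0.2582; 0.2582 0.5040]

H_jac[0,1] = 0.3419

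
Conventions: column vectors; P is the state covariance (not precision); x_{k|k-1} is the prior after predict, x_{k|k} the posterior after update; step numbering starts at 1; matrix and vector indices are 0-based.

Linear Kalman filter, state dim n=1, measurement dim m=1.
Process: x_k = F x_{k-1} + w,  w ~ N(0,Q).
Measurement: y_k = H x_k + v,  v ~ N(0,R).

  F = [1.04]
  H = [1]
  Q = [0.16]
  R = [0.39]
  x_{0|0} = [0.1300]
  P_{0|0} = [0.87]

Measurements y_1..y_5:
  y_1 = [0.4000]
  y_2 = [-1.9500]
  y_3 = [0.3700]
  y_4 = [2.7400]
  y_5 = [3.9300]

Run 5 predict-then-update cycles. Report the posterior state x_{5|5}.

x_post = [2.5364]

step 1: x^-=[0.1352]  P^-=[1.1010]  S=[1.4910]  K=[0.7384]  nu=[0.2648]  x^+=[0.3307]  P^+=[0.2880]
step 2: x^-=[0.3440]  P^-=[0.4715]  S=[0.8615]  K=[0.5473]  nu=[-2.2940]  x^+=[-0.9115]  P^+=[0.2134]
step 3: x^-=[-0.9480]  P^-=[0.3909]  S=[0.7809]  K=[0.5006]  nu=[1.3180]  x^+=[-0.2883]  P^+=[0.1952]
step 4: x^-=[-0.2998]  P^-=[0.3711]  S=[0.7611]  K=[0.4876]  nu=[3.0398]  x^+=[1.1825]  P^+=[0.1902]
step 5: x^-=[1.2298]  P^-=[0.3657]  S=[0.7557]  K=[0.4839]  nu=[2.7002]  x^+=[2.5364]  P^+=[0.1887]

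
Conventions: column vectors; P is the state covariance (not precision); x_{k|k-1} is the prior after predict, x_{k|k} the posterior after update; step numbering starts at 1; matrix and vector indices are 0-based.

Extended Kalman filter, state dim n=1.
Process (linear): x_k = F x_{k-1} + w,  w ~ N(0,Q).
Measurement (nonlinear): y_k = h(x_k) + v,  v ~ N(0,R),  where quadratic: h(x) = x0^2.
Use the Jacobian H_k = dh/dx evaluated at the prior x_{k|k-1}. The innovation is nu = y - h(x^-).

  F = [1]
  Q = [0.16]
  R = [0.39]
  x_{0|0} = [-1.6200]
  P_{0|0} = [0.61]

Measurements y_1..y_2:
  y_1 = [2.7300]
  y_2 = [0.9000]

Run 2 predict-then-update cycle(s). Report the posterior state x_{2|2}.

step 1: x^-=[-1.6200]  P^-=[0.7700]  H_jac=[-3.2400]  S=[8.4732]  K=[-0.2944]  nu=[0.1056]  x^+=[-1.6511]  P^+=[0.0354]
step 2: x^-=[-1.6511]  P^-=[0.1954]  H_jac=[-3.3022]  S=[2.5212]  K=[-0.2560]  nu=[-1.8261]  x^+=[-1.1836]  P^+=[0.0302]

x_post = [-1.1836]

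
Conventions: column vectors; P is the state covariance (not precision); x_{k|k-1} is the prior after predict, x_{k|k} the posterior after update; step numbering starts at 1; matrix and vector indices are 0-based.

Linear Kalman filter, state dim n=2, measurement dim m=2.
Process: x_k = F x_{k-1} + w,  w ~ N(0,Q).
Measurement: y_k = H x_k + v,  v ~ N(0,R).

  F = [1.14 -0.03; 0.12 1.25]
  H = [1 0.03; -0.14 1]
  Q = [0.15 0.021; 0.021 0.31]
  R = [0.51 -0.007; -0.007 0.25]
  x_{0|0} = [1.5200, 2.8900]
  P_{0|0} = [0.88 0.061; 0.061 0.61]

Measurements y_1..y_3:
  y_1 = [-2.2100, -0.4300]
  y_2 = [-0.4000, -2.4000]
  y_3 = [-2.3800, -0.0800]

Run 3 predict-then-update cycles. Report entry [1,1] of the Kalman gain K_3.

step 1: x^-=[1.6461, 3.7949]  P^-=[1.2900 0.2052; 0.2052 1.2941]  S=[1.8135 0.0556; 0.0556 1.5119]  K=[0.7150 -0.0100; 0.1090 0.8329]  nu=[-3.9699, -3.9944]  x^+=[-1.1526, 0.0350]  P^+=[0.3634 0.0434; 0.0434 0.2135]
step 2: x^-=[-1.3150, -0.0946]  P^-=[0.6196 0.1244; 0.1244 0.6619]  S=[1.1376 0.0500; 0.0500 0.8892]  K=[0.5474 0.0116; 0.0952 0.7194]  nu=[0.9179, -2.4895]  x^+=[-0.8414, -1.7983]  P^+=[0.2779 0.0380; 0.0380 0.1845]
step 3: x^-=[-0.9052, -2.3488]  P^-=[0.5088 0.1061; 0.1061 0.6137]  S=[1.0257 0.0458; 0.0458 0.8440]  K=[0.4985 0.0142; 0.0899 0.7047]  nu=[-1.4043, 2.1421]  x^+=[-1.5748, -0.9656]  P^+=[0.2531 0.0355; 0.0355 0.1805]

K[1,1] = 0.7047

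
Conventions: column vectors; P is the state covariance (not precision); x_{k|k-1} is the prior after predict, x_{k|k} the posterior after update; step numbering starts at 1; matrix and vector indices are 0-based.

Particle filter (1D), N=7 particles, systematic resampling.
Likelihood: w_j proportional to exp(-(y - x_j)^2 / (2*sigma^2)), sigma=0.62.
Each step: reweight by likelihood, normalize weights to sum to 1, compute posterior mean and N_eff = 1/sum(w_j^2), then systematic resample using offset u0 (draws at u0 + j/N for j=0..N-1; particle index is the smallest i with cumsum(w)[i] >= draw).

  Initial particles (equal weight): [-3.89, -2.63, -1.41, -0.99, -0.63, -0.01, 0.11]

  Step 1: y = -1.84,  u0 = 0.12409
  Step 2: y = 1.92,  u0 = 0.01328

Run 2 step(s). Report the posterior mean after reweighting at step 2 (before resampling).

step 1: w=[0.0024, 0.2475, 0.4382, 0.2178, 0.0830, 0.0072, 0.0040]  mean=-1.5456  Neff=3.2499  idx=[1, 2, 2, 2, 3, 3, 4]
step 2: w=[0.0000, 0.0022, 0.0022, 0.0022, 0.0667, 0.0667, 0.8600]  mean=-0.6832  Neff=1.3360  idx=[4, 6, 6, 6, 6, 6, 6]

post_mean = -0.6832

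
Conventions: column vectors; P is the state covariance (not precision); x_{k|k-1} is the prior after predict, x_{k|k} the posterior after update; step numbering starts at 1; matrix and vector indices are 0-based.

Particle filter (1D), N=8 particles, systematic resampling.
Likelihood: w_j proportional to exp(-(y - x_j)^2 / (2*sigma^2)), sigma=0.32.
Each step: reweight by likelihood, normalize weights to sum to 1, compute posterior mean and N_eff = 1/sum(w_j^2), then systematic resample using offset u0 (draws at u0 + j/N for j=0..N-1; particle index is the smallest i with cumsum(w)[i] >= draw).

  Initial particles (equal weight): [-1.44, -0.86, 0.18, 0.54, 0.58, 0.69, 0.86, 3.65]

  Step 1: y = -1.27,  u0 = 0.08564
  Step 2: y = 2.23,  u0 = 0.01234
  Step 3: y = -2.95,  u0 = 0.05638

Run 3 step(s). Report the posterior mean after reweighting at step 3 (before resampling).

post_mean = -0.8600

step 1: w=[0.6637, 0.3363, 0.0000, 0.0000, 0.0000, 0.0000, 0.0000, 0.0000]  mean=-1.2449  Neff=1.8065  idx=[0, 0, 0, 0, 0, 1, 1, 1]
step 2: w=[0.0000, 0.0000, 0.0000, 0.0000, 0.0000, 0.3333, 0.3333, 0.3333]  mean=-0.8600  Neff=3.0000  idx=[5, 5, 5, 6, 6, 6, 7, 7]
step 3: w=[0.1250, 0.1250, 0.1250, 0.1250, 0.1250, 0.1250, 0.1250, 0.1250]  mean=-0.8600  Neff=8.0000  idx=[0, 1, 2, 3, 4, 5, 6, 7]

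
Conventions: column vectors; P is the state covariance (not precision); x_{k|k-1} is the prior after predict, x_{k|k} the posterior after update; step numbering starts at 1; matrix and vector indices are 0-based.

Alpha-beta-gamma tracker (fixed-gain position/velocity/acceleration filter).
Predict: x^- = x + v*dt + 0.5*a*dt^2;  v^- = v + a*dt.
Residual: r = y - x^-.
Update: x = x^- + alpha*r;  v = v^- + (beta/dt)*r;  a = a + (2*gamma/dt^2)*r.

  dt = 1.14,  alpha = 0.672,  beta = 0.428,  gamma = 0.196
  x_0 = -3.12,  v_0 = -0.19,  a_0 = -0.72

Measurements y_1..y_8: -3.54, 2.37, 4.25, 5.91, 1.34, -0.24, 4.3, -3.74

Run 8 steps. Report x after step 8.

step 1: x_pred=-3.8045  r=0.2645  x^+=-3.6267  v^+=-0.9115  a^+=-0.6402
step 2: x_pred=-5.0819  r=7.4519  x^+=-0.0742  v^+=1.1563  a^+=1.6075
step 3: x_pred=2.2886  r=1.9614  x^+=3.6066  v^+=3.7253  a^+=2.1991
step 4: x_pred=9.2825  r=-3.3725  x^+=7.0162  v^+=4.9661  a^+=1.1819
step 5: x_pred=13.4455  r=-12.1055  x^+=5.3106  v^+=1.7686  a^+=-2.4695
step 6: x_pred=5.7221  r=-5.9621  x^+=1.7156  v^+=-3.2851  a^+=-4.2679
step 7: x_pred=-4.8027  r=9.1027  x^+=1.3143  v^+=-4.7330  a^+=-1.5222
step 8: x_pred=-5.0704  r=1.3304  x^+=-4.1764  v^+=-5.9688  a^+=-1.1209

x_post = -4.1764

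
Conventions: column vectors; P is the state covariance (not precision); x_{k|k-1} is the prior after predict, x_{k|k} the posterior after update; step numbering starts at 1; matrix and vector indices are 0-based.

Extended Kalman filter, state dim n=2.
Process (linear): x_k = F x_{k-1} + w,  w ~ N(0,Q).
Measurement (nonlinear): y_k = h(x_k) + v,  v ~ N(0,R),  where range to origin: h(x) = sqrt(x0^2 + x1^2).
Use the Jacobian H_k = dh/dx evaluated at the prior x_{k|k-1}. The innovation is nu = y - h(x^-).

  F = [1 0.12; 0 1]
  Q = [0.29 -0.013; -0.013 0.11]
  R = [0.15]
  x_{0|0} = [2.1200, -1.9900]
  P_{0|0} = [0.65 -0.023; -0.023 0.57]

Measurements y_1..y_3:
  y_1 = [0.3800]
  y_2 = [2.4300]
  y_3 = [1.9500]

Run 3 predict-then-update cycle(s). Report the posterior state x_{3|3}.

x_post = [-0.3592, -1.9800]

step 1: x^-=[1.8812, -1.9900]  P^-=[0.9427 0.0324; 0.0324 0.6800]  H_jac=[0.6870 -0.7267]  S=[0.9216]  K=[0.6771; -0.5120]  nu=[-2.3584]  x^+=[0.2843, -0.7824]  P^+=[0.5201 0.3519; 0.3519 0.4384]
step 2: x^-=[0.1904, -0.7824]  P^-=[0.9009 0.3915; 0.3915 0.5484]  H_jac=[0.2364 -0.9717]  S=[0.5382]  K=[-0.3111; -0.8180]  nu=[1.6248]  x^+=[-0.3151, -2.1115]  P^+=[0.8488 0.2546; 0.2546 0.1882]
step 3: x^-=[-0.5685, -2.1115]  P^-=[1.2026 0.2641; 0.2641 0.2982]  H_jac=[-0.2600 -0.9656]  S=[0.6420]  K=[-0.8843; -0.5555]  nu=[-0.2367]  x^+=[-0.3592, -1.9800]  P^+=[0.7006 -0.0512; -0.0512 0.1001]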